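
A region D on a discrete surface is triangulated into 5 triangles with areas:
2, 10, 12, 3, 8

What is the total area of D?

2 + 10 + 12 + 3 + 8 = 35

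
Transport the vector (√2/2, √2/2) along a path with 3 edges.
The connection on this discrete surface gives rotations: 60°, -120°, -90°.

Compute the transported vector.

Total rotation: 60° + (-120°) + (-90°) = -150°. Final vector: (-0.2588, -0.9659)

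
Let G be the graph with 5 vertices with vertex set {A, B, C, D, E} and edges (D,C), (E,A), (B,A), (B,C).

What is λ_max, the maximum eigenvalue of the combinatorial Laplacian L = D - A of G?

Degrees: deg(A) = 2, deg(B) = 2, deg(C) = 2, deg(D) = 1, deg(E) = 1.
L = D − A with rows/columns ordered (A, B, C, D, E):
  [ 2, -1,  0,  0, -1]
  [-1,  2, -1,  0,  0]
  [ 0, -1,  2, -1,  0]
  [ 0,  0, -1,  1,  0]
  [-1,  0,  0,  0,  1]
Characteristic polynomial: det(λI − L) = λ(λ² − 3λ + 1)(λ² − 5λ + 5).
Roots: λ = 0; (λ² − 3λ + 1) = 0 ⇒ λ = (3 ± √5)/2 ≈ 0.382, 2.618; (λ² − 5λ + 5) = 0 ⇒ λ = (5 ± √5)/2 ≈ 1.382, 3.618.
(Check: the roots sum (with multiplicity) to 8, matching trace L = Σdeg = 2·4 = 8.)
Laplacian eigenvalues: [0.0, 0.382, 1.382, 2.618, 3.618]. Largest eigenvalue (spectral radius) = 3.618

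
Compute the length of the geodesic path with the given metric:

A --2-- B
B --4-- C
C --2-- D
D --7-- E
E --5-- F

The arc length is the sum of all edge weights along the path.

Arc length = 2 + 4 + 2 + 7 + 5 = 20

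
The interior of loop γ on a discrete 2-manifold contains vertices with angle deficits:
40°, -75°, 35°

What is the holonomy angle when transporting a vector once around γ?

Holonomy = total enclosed curvature = 40° + (-75°) + 35° = 0°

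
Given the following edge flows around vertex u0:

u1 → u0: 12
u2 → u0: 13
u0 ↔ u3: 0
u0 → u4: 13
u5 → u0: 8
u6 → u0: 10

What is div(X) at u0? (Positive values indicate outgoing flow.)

Divergence = sum of outgoing flows = (-12) + (-13) + 0 + 13 + (-8) + (-10) = -30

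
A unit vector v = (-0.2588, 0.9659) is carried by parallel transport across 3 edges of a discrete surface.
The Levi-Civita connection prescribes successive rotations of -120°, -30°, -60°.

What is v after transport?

Total rotation: (-120°) + (-30°) + (-60°) = -210° ≡ 150° (mod 360°). Final vector: (-0.2588, -0.9659)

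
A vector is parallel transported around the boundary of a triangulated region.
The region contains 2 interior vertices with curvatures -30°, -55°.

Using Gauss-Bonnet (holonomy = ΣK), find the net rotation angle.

Holonomy = total enclosed curvature = (-30°) + (-55°) = -85°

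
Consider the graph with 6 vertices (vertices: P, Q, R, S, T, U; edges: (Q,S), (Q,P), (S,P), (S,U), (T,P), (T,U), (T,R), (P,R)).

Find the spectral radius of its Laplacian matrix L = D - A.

Degrees: deg(P) = 4, deg(Q) = 2, deg(R) = 2, deg(S) = 3, deg(T) = 3, deg(U) = 2.
L = D − A with rows/columns ordered (P, Q, R, S, T, U):
  [ 4, -1, -1, -1, -1,  0]
  [-1,  2,  0, -1,  0,  0]
  [-1,  0,  2,  0, -1,  0]
  [-1, -1,  0,  3,  0, -1]
  [-1,  0, -1,  0,  3, -1]
  [ 0,  0,  0, -1, -1,  2]
Characteristic polynomial: det(λI − L) = λ(λ² − 5λ + 5)(λ² − 7λ + 9)(λ − 4).
Roots: λ = 0; (λ² − 5λ + 5) = 0 ⇒ λ = (5 ± √5)/2 ≈ 1.382, 3.618; (λ² − 7λ + 9) = 0 ⇒ λ = (7 ± √13)/2 ≈ 1.6972, 5.3028; (λ − 4) = 0 ⇒ λ = 4.
(Check: the roots sum (with multiplicity) to 16, matching trace L = Σdeg = 2·8 = 16.)
Laplacian eigenvalues: [0.0, 1.382, 1.6972, 3.618, 4.0, 5.3028]. Largest eigenvalue (spectral radius) = 5.3028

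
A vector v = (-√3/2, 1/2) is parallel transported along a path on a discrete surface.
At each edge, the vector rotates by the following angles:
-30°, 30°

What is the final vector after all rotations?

Total rotation: (-30°) + 30° = 0°. Final vector: (-0.8660, 0.5000)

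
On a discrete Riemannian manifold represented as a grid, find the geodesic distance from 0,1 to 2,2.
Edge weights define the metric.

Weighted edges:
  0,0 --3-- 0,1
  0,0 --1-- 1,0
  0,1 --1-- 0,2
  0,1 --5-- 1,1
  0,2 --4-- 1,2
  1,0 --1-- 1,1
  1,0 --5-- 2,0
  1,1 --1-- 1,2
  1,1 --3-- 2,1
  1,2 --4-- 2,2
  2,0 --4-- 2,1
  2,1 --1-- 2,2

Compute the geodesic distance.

Shortest path: 0,1 → 0,2 → 1,2 → 2,2, total weight = 9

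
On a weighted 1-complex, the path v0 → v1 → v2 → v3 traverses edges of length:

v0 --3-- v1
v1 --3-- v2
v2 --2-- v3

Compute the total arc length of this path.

Arc length = 3 + 3 + 2 = 8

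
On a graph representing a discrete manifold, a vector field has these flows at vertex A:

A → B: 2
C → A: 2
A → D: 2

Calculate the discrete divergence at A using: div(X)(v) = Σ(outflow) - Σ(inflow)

Divergence = sum of outgoing flows = 2 + (-2) + 2 = 2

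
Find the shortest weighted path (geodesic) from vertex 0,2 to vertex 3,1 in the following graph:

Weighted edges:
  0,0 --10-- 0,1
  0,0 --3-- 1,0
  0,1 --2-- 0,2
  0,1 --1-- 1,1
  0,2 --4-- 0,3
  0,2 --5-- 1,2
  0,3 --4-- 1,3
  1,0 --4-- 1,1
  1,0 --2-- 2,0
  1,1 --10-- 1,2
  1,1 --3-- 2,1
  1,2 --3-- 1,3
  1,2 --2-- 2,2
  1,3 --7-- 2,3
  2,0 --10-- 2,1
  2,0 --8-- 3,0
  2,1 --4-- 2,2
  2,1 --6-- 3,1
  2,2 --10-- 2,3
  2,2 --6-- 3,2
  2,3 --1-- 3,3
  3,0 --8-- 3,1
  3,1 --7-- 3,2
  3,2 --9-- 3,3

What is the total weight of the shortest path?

Shortest path: 0,2 → 0,1 → 1,1 → 2,1 → 3,1, total weight = 12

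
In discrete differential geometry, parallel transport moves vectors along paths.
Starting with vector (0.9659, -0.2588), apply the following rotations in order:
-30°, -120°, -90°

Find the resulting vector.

Total rotation: (-30°) + (-120°) + (-90°) = -240° ≡ 120° (mod 360°). Final vector: (-0.2588, 0.9659)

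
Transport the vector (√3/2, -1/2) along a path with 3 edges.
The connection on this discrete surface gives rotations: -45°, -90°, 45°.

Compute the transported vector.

Total rotation: (-45°) + (-90°) + 45° = -90°. Final vector: (-0.5000, -0.8660)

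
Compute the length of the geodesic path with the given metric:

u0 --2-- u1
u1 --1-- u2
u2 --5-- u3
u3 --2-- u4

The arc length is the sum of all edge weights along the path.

Arc length = 2 + 1 + 5 + 2 = 10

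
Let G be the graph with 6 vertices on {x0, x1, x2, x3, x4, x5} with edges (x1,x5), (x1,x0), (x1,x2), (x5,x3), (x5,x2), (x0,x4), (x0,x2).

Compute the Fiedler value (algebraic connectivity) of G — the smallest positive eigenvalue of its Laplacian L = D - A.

Degrees: deg(x0) = 3, deg(x1) = 3, deg(x2) = 3, deg(x3) = 1, deg(x4) = 1, deg(x5) = 3.
L = D − A with rows/columns ordered (x0, x1, x2, x3, x4, x5):
  [ 3, -1, -1,  0, -1,  0]
  [-1,  3, -1,  0,  0, -1]
  [-1, -1,  3,  0,  0, -1]
  [ 0,  0,  0,  1,  0, -1]
  [-1,  0,  0,  0,  1,  0]
  [ 0, -1, -1, -1,  0,  3]
Characteristic polynomial: det(λI − L) = λ(λ² − 4λ + 2)(λ² − 6λ + 6)(λ − 4).
Roots: λ = 0; (λ² − 4λ + 2) = 0 ⇒ λ = 2 ± √2 ≈ 0.5858, 3.4142; (λ² − 6λ + 6) = 0 ⇒ λ = 3 ± √3 ≈ 1.2679, 4.7321; (λ − 4) = 0 ⇒ λ = 4.
(Check: the roots sum (with multiplicity) to 14, matching trace L = Σdeg = 2·7 = 14.)
Laplacian eigenvalues: [0.0, 0.5858, 1.2679, 3.4142, 4.0, 4.7321]. Algebraic connectivity (smallest non-zero eigenvalue) = 0.5858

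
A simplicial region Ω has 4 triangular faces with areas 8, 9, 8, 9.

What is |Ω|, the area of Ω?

8 + 9 + 8 + 9 = 34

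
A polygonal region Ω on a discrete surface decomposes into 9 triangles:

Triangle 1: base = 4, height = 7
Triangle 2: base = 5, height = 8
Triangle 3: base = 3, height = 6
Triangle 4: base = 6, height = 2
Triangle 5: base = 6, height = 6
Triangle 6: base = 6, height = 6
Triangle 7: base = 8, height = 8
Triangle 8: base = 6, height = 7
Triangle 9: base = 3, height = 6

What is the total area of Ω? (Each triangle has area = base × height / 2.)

(1/2)×4×7 + (1/2)×5×8 + (1/2)×3×6 + (1/2)×6×2 + (1/2)×6×6 + (1/2)×6×6 + (1/2)×8×8 + (1/2)×6×7 + (1/2)×3×6 = 147.0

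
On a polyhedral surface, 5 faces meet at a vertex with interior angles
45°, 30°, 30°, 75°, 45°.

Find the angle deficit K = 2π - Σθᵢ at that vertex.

Sum of angles = 225°. K = 360° - 225° = 135° = 3π/4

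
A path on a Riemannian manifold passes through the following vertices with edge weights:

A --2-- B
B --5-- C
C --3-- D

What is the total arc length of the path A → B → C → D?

Arc length = 2 + 5 + 3 = 10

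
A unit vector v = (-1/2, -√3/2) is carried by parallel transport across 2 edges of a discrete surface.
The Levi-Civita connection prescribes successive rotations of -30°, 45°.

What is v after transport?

Total rotation: (-30°) + 45° = 15°. Final vector: (-0.2588, -0.9659)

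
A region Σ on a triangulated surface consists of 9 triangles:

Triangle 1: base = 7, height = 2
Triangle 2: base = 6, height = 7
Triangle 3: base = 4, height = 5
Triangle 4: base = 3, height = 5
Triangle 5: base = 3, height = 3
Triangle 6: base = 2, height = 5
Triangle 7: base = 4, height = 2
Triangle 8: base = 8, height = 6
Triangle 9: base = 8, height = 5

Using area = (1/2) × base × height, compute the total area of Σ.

(1/2)×7×2 + (1/2)×6×7 + (1/2)×4×5 + (1/2)×3×5 + (1/2)×3×3 + (1/2)×2×5 + (1/2)×4×2 + (1/2)×8×6 + (1/2)×8×5 = 103.0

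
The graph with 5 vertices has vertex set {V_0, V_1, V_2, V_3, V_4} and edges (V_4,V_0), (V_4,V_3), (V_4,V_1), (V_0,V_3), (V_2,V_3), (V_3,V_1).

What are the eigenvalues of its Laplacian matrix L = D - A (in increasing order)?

Degrees: deg(V_0) = 2, deg(V_1) = 2, deg(V_2) = 1, deg(V_3) = 4, deg(V_4) = 3.
L = D − A with rows/columns ordered (V_0, V_1, V_2, V_3, V_4):
  [ 2,  0,  0, -1, -1]
  [ 0,  2,  0, -1, -1]
  [ 0,  0,  1, -1,  0]
  [-1, -1, -1,  4, -1]
  [-1, -1,  0, -1,  3]
Characteristic polynomial: det(λI − L) = λ(λ − 1)(λ − 2)(λ − 4)(λ − 5).
Roots: λ = 0; (λ − 1) = 0 ⇒ λ = 1; (λ − 2) = 0 ⇒ λ = 2; (λ − 4) = 0 ⇒ λ = 4; (λ − 5) = 0 ⇒ λ = 5.
(Check: the roots sum (with multiplicity) to 12, matching trace L = Σdeg = 2·6 = 12.)
Laplacian eigenvalues (increasing order): [0.0, 1.0, 2.0, 4.0, 5.0]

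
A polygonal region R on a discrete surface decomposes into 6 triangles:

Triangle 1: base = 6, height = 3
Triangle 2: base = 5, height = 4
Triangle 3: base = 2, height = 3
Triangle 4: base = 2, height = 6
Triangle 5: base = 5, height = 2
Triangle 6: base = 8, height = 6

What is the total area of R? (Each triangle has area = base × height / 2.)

(1/2)×6×3 + (1/2)×5×4 + (1/2)×2×3 + (1/2)×2×6 + (1/2)×5×2 + (1/2)×8×6 = 57.0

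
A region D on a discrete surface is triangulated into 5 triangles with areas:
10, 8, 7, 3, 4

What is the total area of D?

10 + 8 + 7 + 3 + 4 = 32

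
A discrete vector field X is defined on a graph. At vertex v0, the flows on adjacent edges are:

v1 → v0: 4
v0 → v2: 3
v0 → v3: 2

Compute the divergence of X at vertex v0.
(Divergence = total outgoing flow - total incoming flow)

Divergence = sum of outgoing flows = (-4) + 3 + 2 = 1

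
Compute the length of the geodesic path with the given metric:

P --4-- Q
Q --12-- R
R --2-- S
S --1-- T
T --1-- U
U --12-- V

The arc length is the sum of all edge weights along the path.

Arc length = 4 + 12 + 2 + 1 + 1 + 12 = 32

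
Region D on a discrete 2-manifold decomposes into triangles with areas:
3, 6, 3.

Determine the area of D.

3 + 6 + 3 = 12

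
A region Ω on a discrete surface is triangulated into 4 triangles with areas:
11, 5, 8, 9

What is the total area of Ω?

11 + 5 + 8 + 9 = 33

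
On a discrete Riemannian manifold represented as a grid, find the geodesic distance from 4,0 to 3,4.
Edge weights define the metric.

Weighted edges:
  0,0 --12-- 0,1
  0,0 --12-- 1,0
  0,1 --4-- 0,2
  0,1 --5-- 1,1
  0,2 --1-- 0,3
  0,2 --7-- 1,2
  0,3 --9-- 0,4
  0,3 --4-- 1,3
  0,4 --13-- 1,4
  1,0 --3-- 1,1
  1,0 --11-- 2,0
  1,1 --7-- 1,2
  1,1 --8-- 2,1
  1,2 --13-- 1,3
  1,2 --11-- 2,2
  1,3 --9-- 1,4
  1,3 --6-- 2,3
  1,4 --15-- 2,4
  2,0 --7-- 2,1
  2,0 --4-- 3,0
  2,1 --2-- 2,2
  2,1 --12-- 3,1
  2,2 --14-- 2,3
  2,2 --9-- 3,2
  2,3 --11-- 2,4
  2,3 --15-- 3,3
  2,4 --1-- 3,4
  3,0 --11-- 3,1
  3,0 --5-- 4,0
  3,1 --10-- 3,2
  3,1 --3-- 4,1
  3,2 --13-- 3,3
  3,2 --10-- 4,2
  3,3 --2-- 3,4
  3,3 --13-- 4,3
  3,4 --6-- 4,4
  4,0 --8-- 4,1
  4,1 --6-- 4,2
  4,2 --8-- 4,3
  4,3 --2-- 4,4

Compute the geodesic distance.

Shortest path: 4,0 → 4,1 → 4,2 → 4,3 → 4,4 → 3,4, total weight = 30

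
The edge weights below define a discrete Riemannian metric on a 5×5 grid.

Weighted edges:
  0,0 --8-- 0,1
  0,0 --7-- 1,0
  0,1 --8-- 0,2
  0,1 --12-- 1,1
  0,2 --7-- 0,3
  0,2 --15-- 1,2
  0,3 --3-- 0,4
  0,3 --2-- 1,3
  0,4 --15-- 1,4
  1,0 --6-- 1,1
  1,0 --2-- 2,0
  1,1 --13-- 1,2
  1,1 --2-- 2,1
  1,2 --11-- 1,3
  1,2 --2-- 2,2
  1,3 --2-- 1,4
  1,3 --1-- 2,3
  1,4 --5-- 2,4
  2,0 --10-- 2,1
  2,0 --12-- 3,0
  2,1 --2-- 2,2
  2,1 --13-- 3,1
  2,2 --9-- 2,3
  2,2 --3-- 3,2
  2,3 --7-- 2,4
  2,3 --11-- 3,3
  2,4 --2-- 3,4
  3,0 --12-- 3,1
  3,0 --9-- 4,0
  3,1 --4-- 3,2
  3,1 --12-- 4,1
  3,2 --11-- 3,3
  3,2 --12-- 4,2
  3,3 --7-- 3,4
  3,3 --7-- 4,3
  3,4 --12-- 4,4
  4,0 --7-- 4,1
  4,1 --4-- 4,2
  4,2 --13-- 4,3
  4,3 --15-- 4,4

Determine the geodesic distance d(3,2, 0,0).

Shortest path: 3,2 → 2,2 → 2,1 → 1,1 → 1,0 → 0,0, total weight = 20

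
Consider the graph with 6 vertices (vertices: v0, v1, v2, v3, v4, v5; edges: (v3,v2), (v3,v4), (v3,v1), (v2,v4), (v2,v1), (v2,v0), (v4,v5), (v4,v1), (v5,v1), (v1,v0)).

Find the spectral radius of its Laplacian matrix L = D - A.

Degrees: deg(v0) = 2, deg(v1) = 5, deg(v2) = 4, deg(v3) = 3, deg(v4) = 4, deg(v5) = 2.
L = D − A with rows/columns ordered (v0, v1, v2, v3, v4, v5):
  [ 2, -1, -1,  0,  0,  0]
  [-1,  5, -1, -1, -1, -1]
  [-1, -1,  4, -1, -1,  0]
  [ 0, -1, -1,  3, -1,  0]
  [ 0, -1, -1, -1,  4, -1]
  [ 0, -1,  0,  0, -1,  2]
Characteristic polynomial: det(λI − L) = λ(λ² − 7λ + 9)(λ² − 7λ + 11)(λ − 6).
Roots: λ = 0; (λ² − 7λ + 9) = 0 ⇒ λ = (7 ± √13)/2 ≈ 1.6972, 5.3028; (λ² − 7λ + 11) = 0 ⇒ λ = (7 ± √5)/2 ≈ 2.382, 4.618; (λ − 6) = 0 ⇒ λ = 6.
(Check: the roots sum (with multiplicity) to 20, matching trace L = Σdeg = 2·10 = 20.)
Laplacian eigenvalues: [0.0, 1.6972, 2.382, 4.618, 5.3028, 6.0]. Largest eigenvalue (spectral radius) = 6.0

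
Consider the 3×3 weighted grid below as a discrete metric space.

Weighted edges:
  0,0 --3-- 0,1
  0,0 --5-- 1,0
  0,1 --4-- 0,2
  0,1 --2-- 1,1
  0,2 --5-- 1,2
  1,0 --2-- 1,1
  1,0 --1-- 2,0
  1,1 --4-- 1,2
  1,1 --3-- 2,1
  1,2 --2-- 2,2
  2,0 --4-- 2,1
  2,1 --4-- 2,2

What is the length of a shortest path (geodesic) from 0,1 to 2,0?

Shortest path: 0,1 → 1,1 → 1,0 → 2,0, total weight = 5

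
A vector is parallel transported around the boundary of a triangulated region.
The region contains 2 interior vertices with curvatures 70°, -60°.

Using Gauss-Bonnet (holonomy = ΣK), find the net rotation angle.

Holonomy = total enclosed curvature = 70° + (-60°) = 10°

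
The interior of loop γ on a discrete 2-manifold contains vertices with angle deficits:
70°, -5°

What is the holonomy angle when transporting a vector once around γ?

Holonomy = total enclosed curvature = 70° + (-5°) = 65°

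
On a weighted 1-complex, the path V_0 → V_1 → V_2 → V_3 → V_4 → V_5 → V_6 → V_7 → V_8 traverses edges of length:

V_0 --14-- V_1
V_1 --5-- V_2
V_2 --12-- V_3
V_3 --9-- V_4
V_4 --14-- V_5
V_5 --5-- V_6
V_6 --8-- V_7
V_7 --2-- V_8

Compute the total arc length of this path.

Arc length = 14 + 5 + 12 + 9 + 14 + 5 + 8 + 2 = 69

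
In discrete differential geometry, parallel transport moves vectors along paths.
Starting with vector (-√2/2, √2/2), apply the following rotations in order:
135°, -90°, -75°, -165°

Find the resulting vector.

Total rotation: 135° + (-90°) + (-75°) + (-165°) = -195° ≡ 165° (mod 360°). Final vector: (0.5000, -0.8660)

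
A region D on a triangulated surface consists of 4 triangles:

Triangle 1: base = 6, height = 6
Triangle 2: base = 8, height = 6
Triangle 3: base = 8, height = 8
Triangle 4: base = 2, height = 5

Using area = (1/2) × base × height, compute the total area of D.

(1/2)×6×6 + (1/2)×8×6 + (1/2)×8×8 + (1/2)×2×5 = 79.0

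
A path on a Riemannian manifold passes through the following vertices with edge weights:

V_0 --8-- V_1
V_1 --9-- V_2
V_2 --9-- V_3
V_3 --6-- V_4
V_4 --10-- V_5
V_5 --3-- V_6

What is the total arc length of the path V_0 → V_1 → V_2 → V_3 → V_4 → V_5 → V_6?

Arc length = 8 + 9 + 9 + 6 + 10 + 3 = 45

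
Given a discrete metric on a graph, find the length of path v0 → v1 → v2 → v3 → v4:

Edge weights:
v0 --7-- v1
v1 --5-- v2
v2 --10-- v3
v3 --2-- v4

Arc length = 7 + 5 + 10 + 2 = 24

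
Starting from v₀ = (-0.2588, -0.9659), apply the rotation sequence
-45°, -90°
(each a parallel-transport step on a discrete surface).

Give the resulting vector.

Total rotation: (-45°) + (-90°) = -135°. Final vector: (-0.5000, 0.8660)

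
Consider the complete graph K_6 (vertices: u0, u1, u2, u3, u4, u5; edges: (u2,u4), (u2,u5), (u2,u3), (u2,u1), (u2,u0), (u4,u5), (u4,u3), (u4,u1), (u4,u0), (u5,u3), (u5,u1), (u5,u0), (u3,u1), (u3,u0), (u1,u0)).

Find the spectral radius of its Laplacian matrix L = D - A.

For the complete graph K_n, L = nI − J (J = all-ones matrix). J has eigenvalues n (once, eigenvector 𝟙) and 0 (multiplicity n−1), so L has eigenvalues 0 (once) and n (multiplicity n−1). Here n = 6: eigenvalue 0 once and 6 with multiplicity 5.
Laplacian eigenvalues: [0.0, 6.0, 6.0, 6.0, 6.0, 6.0]. Largest eigenvalue (spectral radius) = 6.0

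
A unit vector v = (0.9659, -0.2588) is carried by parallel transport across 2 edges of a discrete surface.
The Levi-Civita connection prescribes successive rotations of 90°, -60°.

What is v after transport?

Total rotation: 90° + (-60°) = 30°. Final vector: (0.9659, 0.2588)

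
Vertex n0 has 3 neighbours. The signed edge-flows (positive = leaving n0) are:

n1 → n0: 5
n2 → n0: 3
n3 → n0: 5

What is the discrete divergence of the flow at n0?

Divergence = sum of outgoing flows = (-5) + (-3) + (-5) = -13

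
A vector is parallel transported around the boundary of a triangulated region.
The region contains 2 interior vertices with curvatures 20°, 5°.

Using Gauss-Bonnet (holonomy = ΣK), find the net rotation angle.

Holonomy = total enclosed curvature = 20° + 5° = 25°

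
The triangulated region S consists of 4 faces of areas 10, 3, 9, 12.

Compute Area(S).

10 + 3 + 9 + 12 = 34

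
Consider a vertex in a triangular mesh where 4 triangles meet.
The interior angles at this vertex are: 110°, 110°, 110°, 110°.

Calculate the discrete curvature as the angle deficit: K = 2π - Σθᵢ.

Sum of angles = 440°. K = 360° - 440° = -80° = -4π/9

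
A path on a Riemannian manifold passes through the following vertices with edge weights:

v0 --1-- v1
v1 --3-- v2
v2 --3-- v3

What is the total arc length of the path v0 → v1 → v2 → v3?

Arc length = 1 + 3 + 3 = 7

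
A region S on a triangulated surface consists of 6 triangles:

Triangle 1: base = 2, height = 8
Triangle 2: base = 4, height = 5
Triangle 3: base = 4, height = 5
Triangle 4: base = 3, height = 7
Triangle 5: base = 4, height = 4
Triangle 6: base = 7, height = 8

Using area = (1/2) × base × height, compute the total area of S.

(1/2)×2×8 + (1/2)×4×5 + (1/2)×4×5 + (1/2)×3×7 + (1/2)×4×4 + (1/2)×7×8 = 74.5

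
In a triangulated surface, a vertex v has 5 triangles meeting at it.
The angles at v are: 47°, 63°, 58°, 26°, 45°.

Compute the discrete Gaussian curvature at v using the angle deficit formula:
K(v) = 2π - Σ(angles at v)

Sum of angles = 239°. K = 360° - 239° = 121° = 121π/180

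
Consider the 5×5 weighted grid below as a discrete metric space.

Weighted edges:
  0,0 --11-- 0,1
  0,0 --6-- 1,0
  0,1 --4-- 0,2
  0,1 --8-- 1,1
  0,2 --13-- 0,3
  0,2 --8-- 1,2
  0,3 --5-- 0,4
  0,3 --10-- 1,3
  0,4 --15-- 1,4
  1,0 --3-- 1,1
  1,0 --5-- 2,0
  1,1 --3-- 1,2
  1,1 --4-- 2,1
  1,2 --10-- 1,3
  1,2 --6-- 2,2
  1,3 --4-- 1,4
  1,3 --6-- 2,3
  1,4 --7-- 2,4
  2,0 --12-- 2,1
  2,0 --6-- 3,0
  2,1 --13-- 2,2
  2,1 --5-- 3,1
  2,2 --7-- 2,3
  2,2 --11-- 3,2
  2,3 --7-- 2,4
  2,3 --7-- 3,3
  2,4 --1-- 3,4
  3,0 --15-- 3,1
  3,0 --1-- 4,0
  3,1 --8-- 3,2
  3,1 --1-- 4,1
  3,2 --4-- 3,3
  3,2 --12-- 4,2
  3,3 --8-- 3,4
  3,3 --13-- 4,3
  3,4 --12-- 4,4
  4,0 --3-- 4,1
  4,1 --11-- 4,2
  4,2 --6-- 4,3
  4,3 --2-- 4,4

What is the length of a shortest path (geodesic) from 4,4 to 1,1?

Shortest path: 4,4 → 4,3 → 4,2 → 4,1 → 3,1 → 2,1 → 1,1, total weight = 29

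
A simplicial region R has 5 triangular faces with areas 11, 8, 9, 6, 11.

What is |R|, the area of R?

11 + 8 + 9 + 6 + 11 = 45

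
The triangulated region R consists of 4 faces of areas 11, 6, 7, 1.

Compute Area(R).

11 + 6 + 7 + 1 = 25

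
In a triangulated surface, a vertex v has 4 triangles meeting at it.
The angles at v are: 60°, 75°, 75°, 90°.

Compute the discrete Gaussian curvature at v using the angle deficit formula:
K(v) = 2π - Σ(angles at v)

Sum of angles = 300°. K = 360° - 300° = 60°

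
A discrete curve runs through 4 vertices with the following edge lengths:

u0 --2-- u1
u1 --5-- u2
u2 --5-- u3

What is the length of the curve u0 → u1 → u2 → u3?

Arc length = 2 + 5 + 5 = 12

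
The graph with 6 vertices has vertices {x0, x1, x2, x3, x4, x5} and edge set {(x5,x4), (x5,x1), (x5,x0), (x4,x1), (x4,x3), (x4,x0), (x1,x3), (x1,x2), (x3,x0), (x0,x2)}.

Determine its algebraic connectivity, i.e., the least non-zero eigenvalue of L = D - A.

Degrees: deg(x0) = 4, deg(x1) = 4, deg(x2) = 2, deg(x3) = 3, deg(x4) = 4, deg(x5) = 3.
L = D − A with rows/columns ordered (x0, x1, x2, x3, x4, x5):
  [ 4,  0, -1, -1, -1, -1]
  [ 0,  4, -1, -1, -1, -1]
  [-1, -1,  2,  0,  0,  0]
  [-1, -1,  0,  3, -1,  0]
  [-1, -1,  0, -1,  4, -1]
  [-1, -1,  0,  0, -1,  3]
Characteristic polynomial: det(λI − L) = λ(λ − 2)(λ − 3)(λ − 4)(λ − 5)(λ − 6).
Roots: λ = 0; (λ − 2) = 0 ⇒ λ = 2; (λ − 3) = 0 ⇒ λ = 3; (λ − 4) = 0 ⇒ λ = 4; (λ − 5) = 0 ⇒ λ = 5; (λ − 6) = 0 ⇒ λ = 6.
(Check: the roots sum (with multiplicity) to 20, matching trace L = Σdeg = 2·10 = 20.)
Laplacian eigenvalues: [0.0, 2.0, 3.0, 4.0, 5.0, 6.0]. Algebraic connectivity (smallest non-zero eigenvalue) = 2.0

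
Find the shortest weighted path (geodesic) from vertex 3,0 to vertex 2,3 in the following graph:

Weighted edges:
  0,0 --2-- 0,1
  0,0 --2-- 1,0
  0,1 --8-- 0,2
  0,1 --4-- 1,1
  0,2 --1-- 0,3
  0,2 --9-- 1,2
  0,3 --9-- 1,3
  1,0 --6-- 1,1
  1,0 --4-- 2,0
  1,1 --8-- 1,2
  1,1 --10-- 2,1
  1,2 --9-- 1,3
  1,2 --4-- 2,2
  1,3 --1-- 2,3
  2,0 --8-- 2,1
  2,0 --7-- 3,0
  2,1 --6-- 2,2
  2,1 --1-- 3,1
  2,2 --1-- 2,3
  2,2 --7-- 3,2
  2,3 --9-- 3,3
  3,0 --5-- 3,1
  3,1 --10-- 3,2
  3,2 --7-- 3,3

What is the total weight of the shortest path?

Shortest path: 3,0 → 3,1 → 2,1 → 2,2 → 2,3, total weight = 13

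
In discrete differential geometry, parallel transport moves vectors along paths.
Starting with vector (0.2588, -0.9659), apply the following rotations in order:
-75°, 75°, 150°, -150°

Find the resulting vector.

Total rotation: (-75°) + 75° + 150° + (-150°) = 0°. Final vector: (0.2588, -0.9659)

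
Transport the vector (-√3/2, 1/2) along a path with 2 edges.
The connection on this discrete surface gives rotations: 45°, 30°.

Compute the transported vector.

Total rotation: 45° + 30° = 75°. Final vector: (-0.7071, -0.7071)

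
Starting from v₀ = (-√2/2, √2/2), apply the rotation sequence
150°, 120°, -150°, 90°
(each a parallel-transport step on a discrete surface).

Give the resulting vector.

Total rotation: 150° + 120° + (-150°) + 90° = 210° ≡ -150° (mod 360°). Final vector: (0.9659, -0.2588)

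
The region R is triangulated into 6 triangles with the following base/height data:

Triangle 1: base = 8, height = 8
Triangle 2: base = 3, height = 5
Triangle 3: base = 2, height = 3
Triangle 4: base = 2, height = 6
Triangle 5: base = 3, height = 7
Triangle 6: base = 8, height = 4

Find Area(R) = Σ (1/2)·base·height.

(1/2)×8×8 + (1/2)×3×5 + (1/2)×2×3 + (1/2)×2×6 + (1/2)×3×7 + (1/2)×8×4 = 75.0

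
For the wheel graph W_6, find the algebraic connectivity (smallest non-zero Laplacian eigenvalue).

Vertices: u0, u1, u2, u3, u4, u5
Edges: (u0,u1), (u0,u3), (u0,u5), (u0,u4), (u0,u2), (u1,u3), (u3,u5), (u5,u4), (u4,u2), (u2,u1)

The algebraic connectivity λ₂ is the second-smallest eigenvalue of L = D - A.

The wheel W_6 is the join K_1 ∨ C_5 (a hub joined to every vertex of a cycle of length 5). For a join G ∨ H (G on p vertices, H on q vertices) the Laplacian spectrum is 0, p+q, the eigenvalues of L(G) other than one 0 each shifted by +q, and the eigenvalues of L(H) other than one 0 each shifted by +p. With G = K_1 (p = 1, nothing left after dropping its 0) and H = C_5 (q = 5, eigenvalues 2 − 2cos(2πk/5), k = 0, …, 4; drop k = 0), the spectrum of W_6 is 0, 6, and 1 + (2 − 2cos(2πk/5)) = 3 − 2cos(2πk/5) for k = 1, …, 4:
k=1: 3 − 2cos(2π/5) = 2.382; k=2: 3 − 2cos(4π/5) = 4.618; k=3: 3 − 2cos(6π/5) = 4.618; k=4: 3 − 2cos(8π/5) = 2.382.
Laplacian eigenvalues: [0.0, 2.382, 2.382, 4.618, 4.618, 6.0]. Algebraic connectivity (smallest non-zero eigenvalue) = 2.382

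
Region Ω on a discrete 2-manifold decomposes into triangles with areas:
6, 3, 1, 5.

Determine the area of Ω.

6 + 3 + 1 + 5 = 15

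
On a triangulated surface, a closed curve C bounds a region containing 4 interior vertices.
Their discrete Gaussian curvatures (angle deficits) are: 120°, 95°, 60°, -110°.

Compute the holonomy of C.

Holonomy = total enclosed curvature = 120° + 95° + 60° + (-110°) = 165°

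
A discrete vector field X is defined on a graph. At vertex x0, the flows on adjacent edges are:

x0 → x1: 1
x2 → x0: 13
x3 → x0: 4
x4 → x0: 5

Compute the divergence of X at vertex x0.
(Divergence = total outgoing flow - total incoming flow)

Divergence = sum of outgoing flows = 1 + (-13) + (-4) + (-5) = -21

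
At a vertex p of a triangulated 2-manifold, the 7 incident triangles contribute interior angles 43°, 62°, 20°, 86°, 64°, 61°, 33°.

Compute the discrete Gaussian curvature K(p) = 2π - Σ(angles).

Sum of angles = 369°. K = 360° - 369° = -9° = -π/20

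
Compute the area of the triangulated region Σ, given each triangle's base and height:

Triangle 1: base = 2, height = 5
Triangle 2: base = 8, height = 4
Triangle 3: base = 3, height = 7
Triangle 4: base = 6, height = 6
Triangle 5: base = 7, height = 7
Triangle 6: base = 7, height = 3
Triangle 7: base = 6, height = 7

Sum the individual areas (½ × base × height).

(1/2)×2×5 + (1/2)×8×4 + (1/2)×3×7 + (1/2)×6×6 + (1/2)×7×7 + (1/2)×7×3 + (1/2)×6×7 = 105.5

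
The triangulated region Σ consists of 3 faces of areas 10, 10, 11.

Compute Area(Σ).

10 + 10 + 11 = 31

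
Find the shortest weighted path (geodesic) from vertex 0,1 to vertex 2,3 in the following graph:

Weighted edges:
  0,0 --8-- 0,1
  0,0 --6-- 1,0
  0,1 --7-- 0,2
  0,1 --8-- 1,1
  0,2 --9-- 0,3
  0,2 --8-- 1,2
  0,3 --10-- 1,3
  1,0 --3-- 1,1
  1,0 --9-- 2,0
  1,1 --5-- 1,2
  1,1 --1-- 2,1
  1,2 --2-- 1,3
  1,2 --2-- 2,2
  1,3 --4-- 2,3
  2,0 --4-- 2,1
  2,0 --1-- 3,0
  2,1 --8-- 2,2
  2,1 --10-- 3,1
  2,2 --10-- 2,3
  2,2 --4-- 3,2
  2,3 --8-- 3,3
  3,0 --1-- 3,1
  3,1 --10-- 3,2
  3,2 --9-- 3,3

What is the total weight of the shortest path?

Shortest path: 0,1 → 1,1 → 1,2 → 1,3 → 2,3, total weight = 19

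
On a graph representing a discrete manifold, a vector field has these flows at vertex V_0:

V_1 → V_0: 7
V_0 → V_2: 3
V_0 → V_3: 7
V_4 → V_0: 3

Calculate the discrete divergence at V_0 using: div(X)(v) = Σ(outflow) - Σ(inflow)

Divergence = sum of outgoing flows = (-7) + 3 + 7 + (-3) = 0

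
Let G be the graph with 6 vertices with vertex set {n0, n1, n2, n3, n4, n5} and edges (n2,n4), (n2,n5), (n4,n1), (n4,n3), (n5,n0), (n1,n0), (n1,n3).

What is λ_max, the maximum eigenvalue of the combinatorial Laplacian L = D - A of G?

Degrees: deg(n0) = 2, deg(n1) = 3, deg(n2) = 2, deg(n3) = 2, deg(n4) = 3, deg(n5) = 2.
L = D − A with rows/columns ordered (n0, n1, n2, n3, n4, n5):
  [ 2, -1,  0,  0,  0, -1]
  [-1,  3,  0, -1, -1,  0]
  [ 0,  0,  2,  0, -1, -1]
  [ 0, -1,  0,  2, -1,  0]
  [ 0, -1, -1, -1,  3,  0]
  [-1,  0, -1,  0,  0,  2]
Characteristic polynomial: det(λI − L) = λ(λ − 1)(λ² − 6λ + 7)(λ − 3)(λ − 4).
Roots: λ = 0; (λ − 1) = 0 ⇒ λ = 1; (λ² − 6λ + 7) = 0 ⇒ λ = 3 ± √2 ≈ 1.5858, 4.4142; (λ − 3) = 0 ⇒ λ = 3; (λ − 4) = 0 ⇒ λ = 4.
(Check: the roots sum (with multiplicity) to 14, matching trace L = Σdeg = 2·7 = 14.)
Laplacian eigenvalues: [0.0, 1.0, 1.5858, 3.0, 4.0, 4.4142]. Largest eigenvalue (spectral radius) = 4.4142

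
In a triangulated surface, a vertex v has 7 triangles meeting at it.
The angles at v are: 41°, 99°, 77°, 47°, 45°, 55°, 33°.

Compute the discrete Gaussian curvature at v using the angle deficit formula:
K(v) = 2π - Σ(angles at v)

Sum of angles = 397°. K = 360° - 397° = -37° = -37π/180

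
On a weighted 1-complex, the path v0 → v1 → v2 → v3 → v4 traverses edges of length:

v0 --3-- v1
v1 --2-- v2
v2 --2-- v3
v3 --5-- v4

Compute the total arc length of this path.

Arc length = 3 + 2 + 2 + 5 = 12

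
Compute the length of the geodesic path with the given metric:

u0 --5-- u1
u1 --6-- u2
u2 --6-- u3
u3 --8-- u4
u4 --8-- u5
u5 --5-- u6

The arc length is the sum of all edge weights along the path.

Arc length = 5 + 6 + 6 + 8 + 8 + 5 = 38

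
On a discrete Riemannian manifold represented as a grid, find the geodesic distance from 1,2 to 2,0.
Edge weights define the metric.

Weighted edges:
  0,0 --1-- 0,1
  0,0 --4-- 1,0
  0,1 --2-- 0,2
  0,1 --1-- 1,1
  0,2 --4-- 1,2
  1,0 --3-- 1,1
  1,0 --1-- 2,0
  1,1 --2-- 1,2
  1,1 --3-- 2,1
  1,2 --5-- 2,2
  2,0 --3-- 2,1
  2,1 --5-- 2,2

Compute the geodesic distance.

Shortest path: 1,2 → 1,1 → 1,0 → 2,0, total weight = 6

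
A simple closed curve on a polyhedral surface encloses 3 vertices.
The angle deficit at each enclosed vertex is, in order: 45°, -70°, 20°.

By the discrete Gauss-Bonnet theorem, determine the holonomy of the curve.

Holonomy = total enclosed curvature = 45° + (-70°) + 20° = -5°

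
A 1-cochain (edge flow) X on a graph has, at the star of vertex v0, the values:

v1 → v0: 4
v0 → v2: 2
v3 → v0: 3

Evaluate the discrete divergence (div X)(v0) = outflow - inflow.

Divergence = sum of outgoing flows = (-4) + 2 + (-3) = -5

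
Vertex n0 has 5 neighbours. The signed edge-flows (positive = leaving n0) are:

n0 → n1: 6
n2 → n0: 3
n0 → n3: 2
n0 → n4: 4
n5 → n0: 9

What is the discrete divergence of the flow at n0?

Divergence = sum of outgoing flows = 6 + (-3) + 2 + 4 + (-9) = 0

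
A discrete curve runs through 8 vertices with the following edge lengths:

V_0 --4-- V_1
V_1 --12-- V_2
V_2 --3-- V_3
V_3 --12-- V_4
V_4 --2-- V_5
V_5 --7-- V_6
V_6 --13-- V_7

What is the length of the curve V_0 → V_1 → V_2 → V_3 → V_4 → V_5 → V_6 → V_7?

Arc length = 4 + 12 + 3 + 12 + 2 + 7 + 13 = 53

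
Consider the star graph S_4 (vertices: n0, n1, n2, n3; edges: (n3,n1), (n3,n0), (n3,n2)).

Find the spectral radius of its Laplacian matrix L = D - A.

The star S_4 is the complete bipartite graph K_{1,3} (one hub of degree 3, 3 leaves of degree 1). The Laplacian spectrum of K_{p,q} is 0, p (multiplicity q−1), q (multiplicity p−1), p+q. With p = 1, q = 3: 0 once, 1 with multiplicity 2, and 4 once. (Check: trace L = sum of degrees = 6 = 2·1 + 4.)
Laplacian eigenvalues: [0.0, 1.0, 1.0, 4.0]. Largest eigenvalue (spectral radius) = 4.0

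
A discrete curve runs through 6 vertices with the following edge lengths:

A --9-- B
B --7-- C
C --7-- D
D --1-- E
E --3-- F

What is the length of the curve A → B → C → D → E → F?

Arc length = 9 + 7 + 7 + 1 + 3 = 27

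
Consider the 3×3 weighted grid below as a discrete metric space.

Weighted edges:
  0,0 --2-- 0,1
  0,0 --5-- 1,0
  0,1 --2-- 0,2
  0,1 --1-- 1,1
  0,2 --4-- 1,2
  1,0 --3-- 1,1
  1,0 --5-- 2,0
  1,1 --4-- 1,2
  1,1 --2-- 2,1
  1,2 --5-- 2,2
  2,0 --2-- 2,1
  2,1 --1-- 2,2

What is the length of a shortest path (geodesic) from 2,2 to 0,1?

Shortest path: 2,2 → 2,1 → 1,1 → 0,1, total weight = 4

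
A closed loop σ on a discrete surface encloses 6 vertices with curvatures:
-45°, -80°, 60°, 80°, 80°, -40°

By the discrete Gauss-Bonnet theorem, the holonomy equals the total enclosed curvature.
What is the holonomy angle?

Holonomy = total enclosed curvature = (-45°) + (-80°) + 60° + 80° + 80° + (-40°) = 55°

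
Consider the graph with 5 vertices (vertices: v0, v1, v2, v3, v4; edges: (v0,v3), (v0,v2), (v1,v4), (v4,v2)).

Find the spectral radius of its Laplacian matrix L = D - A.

Degrees: deg(v0) = 2, deg(v1) = 1, deg(v2) = 2, deg(v3) = 1, deg(v4) = 2.
L = D − A with rows/columns ordered (v0, v1, v2, v3, v4):
  [ 2,  0, -1, -1,  0]
  [ 0,  1,  0,  0, -1]
  [-1,  0,  2,  0, -1]
  [-1,  0,  0,  1,  0]
  [ 0, -1, -1,  0,  2]
Characteristic polynomial: det(λI − L) = λ(λ² − 3λ + 1)(λ² − 5λ + 5).
Roots: λ = 0; (λ² − 3λ + 1) = 0 ⇒ λ = (3 ± √5)/2 ≈ 0.382, 2.618; (λ² − 5λ + 5) = 0 ⇒ λ = (5 ± √5)/2 ≈ 1.382, 3.618.
(Check: the roots sum (with multiplicity) to 8, matching trace L = Σdeg = 2·4 = 8.)
Laplacian eigenvalues: [0.0, 0.382, 1.382, 2.618, 3.618]. Largest eigenvalue (spectral radius) = 3.618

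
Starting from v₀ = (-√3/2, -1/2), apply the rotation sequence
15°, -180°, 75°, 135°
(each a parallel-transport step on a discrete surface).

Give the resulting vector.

Total rotation: 15° + (-180°) + 75° + 135° = 45°. Final vector: (-0.2588, -0.9659)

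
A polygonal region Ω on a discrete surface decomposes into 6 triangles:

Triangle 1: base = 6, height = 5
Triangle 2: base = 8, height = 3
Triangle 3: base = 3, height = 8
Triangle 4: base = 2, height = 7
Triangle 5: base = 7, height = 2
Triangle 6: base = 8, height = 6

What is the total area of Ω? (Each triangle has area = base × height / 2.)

(1/2)×6×5 + (1/2)×8×3 + (1/2)×3×8 + (1/2)×2×7 + (1/2)×7×2 + (1/2)×8×6 = 77.0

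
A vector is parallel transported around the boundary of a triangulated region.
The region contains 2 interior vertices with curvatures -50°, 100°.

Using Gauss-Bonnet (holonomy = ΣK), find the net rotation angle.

Holonomy = total enclosed curvature = (-50°) + 100° = 50°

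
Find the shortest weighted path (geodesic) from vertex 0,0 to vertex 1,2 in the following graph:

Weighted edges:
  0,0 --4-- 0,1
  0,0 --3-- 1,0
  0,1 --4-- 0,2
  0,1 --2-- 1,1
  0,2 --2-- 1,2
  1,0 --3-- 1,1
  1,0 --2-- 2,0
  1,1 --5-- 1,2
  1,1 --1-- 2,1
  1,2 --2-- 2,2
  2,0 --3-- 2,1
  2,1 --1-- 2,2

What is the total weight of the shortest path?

Shortest path: 0,0 → 0,1 → 0,2 → 1,2, total weight = 10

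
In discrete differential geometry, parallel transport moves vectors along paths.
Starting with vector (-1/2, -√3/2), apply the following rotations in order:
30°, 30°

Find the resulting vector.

Total rotation: 30° + 30° = 60°. Final vector: (0.5000, -0.8660)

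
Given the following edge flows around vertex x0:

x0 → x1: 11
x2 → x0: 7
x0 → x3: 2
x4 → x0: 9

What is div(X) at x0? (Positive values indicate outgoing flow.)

Divergence = sum of outgoing flows = 11 + (-7) + 2 + (-9) = -3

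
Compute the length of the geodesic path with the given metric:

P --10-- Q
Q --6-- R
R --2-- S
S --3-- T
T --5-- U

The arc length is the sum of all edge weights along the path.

Arc length = 10 + 6 + 2 + 3 + 5 = 26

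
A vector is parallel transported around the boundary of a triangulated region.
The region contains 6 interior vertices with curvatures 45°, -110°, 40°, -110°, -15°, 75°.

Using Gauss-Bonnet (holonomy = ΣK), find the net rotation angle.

Holonomy = total enclosed curvature = 45° + (-110°) + 40° + (-110°) + (-15°) + 75° = -75°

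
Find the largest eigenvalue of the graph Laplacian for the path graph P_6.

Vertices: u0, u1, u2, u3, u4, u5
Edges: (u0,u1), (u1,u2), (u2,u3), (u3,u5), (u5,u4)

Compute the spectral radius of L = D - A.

The path graph P_n has Laplacian eigenvalues λ_k = 2 − 2cos(kπ/n), k = 0, 1, …, n−1. Here n = 6:
k=0: 2 − 2cos(0) = 0.0; k=1: 2 − 2cos(π/6) = 0.2679; k=2: 2 − 2cos(π/3) = 1.0; k=3: 2 − 2cos(π/2) = 2.0; k=4: 2 − 2cos(2π/3) = 3.0; k=5: 2 − 2cos(5π/6) = 3.7321.
Laplacian eigenvalues: [0.0, 0.2679, 1.0, 2.0, 3.0, 3.7321]. Largest eigenvalue (spectral radius) = 3.7321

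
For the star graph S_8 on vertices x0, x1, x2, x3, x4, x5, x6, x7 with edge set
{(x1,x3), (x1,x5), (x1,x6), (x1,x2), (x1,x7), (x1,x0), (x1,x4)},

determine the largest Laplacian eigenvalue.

The star S_8 is the complete bipartite graph K_{1,7} (one hub of degree 7, 7 leaves of degree 1). The Laplacian spectrum of K_{p,q} is 0, p (multiplicity q−1), q (multiplicity p−1), p+q. With p = 1, q = 7: 0 once, 1 with multiplicity 6, and 8 once. (Check: trace L = sum of degrees = 14 = 6·1 + 8.)
Laplacian eigenvalues: [0.0, 1.0, 1.0, 1.0, 1.0, 1.0, 1.0, 8.0]. Largest eigenvalue (spectral radius) = 8.0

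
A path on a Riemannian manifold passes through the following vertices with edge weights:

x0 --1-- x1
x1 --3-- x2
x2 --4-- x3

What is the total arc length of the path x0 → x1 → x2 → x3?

Arc length = 1 + 3 + 4 = 8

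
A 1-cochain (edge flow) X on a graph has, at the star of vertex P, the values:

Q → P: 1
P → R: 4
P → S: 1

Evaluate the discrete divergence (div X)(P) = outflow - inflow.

Divergence = sum of outgoing flows = (-1) + 4 + 1 = 4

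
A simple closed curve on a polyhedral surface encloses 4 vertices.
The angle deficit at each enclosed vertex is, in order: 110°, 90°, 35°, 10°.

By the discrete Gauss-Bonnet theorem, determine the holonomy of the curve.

Holonomy = total enclosed curvature = 110° + 90° + 35° + 10° = 245°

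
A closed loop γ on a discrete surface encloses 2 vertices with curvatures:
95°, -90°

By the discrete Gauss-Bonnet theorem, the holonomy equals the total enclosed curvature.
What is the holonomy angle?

Holonomy = total enclosed curvature = 95° + (-90°) = 5°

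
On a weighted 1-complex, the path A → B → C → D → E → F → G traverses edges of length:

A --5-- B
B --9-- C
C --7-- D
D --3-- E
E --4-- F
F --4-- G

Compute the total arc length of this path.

Arc length = 5 + 9 + 7 + 3 + 4 + 4 = 32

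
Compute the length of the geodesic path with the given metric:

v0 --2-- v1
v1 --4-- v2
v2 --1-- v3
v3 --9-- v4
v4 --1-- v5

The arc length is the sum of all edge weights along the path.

Arc length = 2 + 4 + 1 + 9 + 1 = 17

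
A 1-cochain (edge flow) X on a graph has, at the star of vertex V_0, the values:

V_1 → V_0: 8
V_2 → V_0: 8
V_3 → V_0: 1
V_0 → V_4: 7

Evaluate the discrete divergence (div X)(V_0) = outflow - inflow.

Divergence = sum of outgoing flows = (-8) + (-8) + (-1) + 7 = -10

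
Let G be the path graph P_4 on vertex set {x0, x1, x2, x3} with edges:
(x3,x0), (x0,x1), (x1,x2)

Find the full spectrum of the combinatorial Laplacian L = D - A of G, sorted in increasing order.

The path graph P_n has Laplacian eigenvalues λ_k = 2 − 2cos(kπ/n), k = 0, 1, …, n−1. Here n = 4:
k=0: 2 − 2cos(0) = 0.0; k=1: 2 − 2cos(π/4) = 0.5858; k=2: 2 − 2cos(π/2) = 2.0; k=3: 2 − 2cos(3π/4) = 3.4142.
Laplacian eigenvalues (increasing order): [0.0, 0.5858, 2.0, 3.4142]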